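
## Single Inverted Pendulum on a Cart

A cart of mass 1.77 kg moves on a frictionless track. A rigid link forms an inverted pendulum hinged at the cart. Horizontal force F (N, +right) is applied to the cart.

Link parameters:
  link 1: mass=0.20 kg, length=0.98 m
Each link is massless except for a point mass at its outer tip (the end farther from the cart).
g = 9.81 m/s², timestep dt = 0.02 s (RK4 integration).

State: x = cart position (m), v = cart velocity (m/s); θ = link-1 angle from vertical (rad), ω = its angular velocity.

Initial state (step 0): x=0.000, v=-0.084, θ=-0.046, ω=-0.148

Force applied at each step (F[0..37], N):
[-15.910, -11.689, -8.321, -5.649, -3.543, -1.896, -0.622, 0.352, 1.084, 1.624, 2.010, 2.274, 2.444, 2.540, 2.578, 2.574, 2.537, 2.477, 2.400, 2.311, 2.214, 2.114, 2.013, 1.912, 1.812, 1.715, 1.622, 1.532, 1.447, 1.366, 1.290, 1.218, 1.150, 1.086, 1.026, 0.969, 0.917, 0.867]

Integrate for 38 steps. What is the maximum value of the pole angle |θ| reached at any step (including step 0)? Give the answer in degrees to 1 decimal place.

Answer: 2.7°

Derivation:
apply F[0]=-15.910 → step 1: x=-0.003, v=-0.263, θ=-0.047, ω=0.025
apply F[1]=-11.689 → step 2: x=-0.010, v=-0.394, θ=-0.045, ω=0.149
apply F[2]=-8.321 → step 3: x=-0.019, v=-0.487, θ=-0.042, ω=0.235
apply F[3]=-5.649 → step 4: x=-0.029, v=-0.550, θ=-0.036, ω=0.291
apply F[4]=-3.543 → step 5: x=-0.041, v=-0.589, θ=-0.030, ω=0.325
apply F[5]=-1.896 → step 6: x=-0.053, v=-0.610, θ=-0.024, ω=0.341
apply F[6]=-0.622 → step 7: x=-0.065, v=-0.616, θ=-0.017, ω=0.343
apply F[7]=+0.352 → step 8: x=-0.077, v=-0.612, θ=-0.010, ω=0.336
apply F[8]=+1.084 → step 9: x=-0.089, v=-0.600, θ=-0.003, ω=0.322
apply F[9]=+1.624 → step 10: x=-0.101, v=-0.581, θ=0.003, ω=0.304
apply F[10]=+2.010 → step 11: x=-0.112, v=-0.559, θ=0.009, ω=0.282
apply F[11]=+2.274 → step 12: x=-0.123, v=-0.533, θ=0.014, ω=0.258
apply F[12]=+2.444 → step 13: x=-0.134, v=-0.506, θ=0.019, ω=0.234
apply F[13]=+2.540 → step 14: x=-0.144, v=-0.478, θ=0.023, ω=0.209
apply F[14]=+2.578 → step 15: x=-0.153, v=-0.449, θ=0.027, ω=0.185
apply F[15]=+2.574 → step 16: x=-0.162, v=-0.421, θ=0.031, ω=0.162
apply F[16]=+2.537 → step 17: x=-0.170, v=-0.393, θ=0.034, ω=0.140
apply F[17]=+2.477 → step 18: x=-0.177, v=-0.366, θ=0.036, ω=0.119
apply F[18]=+2.400 → step 19: x=-0.184, v=-0.339, θ=0.039, ω=0.100
apply F[19]=+2.311 → step 20: x=-0.191, v=-0.314, θ=0.041, ω=0.082
apply F[20]=+2.214 → step 21: x=-0.197, v=-0.290, θ=0.042, ω=0.066
apply F[21]=+2.114 → step 22: x=-0.203, v=-0.267, θ=0.043, ω=0.051
apply F[22]=+2.013 → step 23: x=-0.208, v=-0.245, θ=0.044, ω=0.037
apply F[23]=+1.912 → step 24: x=-0.212, v=-0.225, θ=0.045, ω=0.025
apply F[24]=+1.812 → step 25: x=-0.217, v=-0.205, θ=0.045, ω=0.014
apply F[25]=+1.715 → step 26: x=-0.221, v=-0.187, θ=0.045, ω=0.005
apply F[26]=+1.622 → step 27: x=-0.224, v=-0.170, θ=0.045, ω=-0.004
apply F[27]=+1.532 → step 28: x=-0.227, v=-0.153, θ=0.045, ω=-0.011
apply F[28]=+1.447 → step 29: x=-0.230, v=-0.138, θ=0.045, ω=-0.018
apply F[29]=+1.366 → step 30: x=-0.233, v=-0.124, θ=0.044, ω=-0.024
apply F[30]=+1.290 → step 31: x=-0.235, v=-0.110, θ=0.044, ω=-0.029
apply F[31]=+1.218 → step 32: x=-0.237, v=-0.097, θ=0.043, ω=-0.033
apply F[32]=+1.150 → step 33: x=-0.239, v=-0.085, θ=0.043, ω=-0.037
apply F[33]=+1.086 → step 34: x=-0.241, v=-0.074, θ=0.042, ω=-0.040
apply F[34]=+1.026 → step 35: x=-0.242, v=-0.063, θ=0.041, ω=-0.043
apply F[35]=+0.969 → step 36: x=-0.243, v=-0.053, θ=0.040, ω=-0.045
apply F[36]=+0.917 → step 37: x=-0.244, v=-0.044, θ=0.039, ω=-0.046
apply F[37]=+0.867 → step 38: x=-0.245, v=-0.035, θ=0.038, ω=-0.048
Max |angle| over trajectory = 0.047 rad = 2.7°.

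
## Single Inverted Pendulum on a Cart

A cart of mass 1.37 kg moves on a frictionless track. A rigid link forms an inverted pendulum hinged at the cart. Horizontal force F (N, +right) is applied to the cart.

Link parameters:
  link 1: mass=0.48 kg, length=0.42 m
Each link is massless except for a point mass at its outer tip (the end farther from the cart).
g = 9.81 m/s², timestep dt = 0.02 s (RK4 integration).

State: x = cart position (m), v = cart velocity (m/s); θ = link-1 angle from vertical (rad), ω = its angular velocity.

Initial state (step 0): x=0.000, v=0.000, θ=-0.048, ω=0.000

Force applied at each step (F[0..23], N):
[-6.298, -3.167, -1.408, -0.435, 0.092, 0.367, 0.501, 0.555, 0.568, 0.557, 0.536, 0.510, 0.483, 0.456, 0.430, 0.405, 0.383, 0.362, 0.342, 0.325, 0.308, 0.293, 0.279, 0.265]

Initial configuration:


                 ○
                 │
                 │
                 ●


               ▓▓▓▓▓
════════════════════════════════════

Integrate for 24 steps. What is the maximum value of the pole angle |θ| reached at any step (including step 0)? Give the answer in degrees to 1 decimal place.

apply F[0]=-6.298 → step 1: x=-0.001, v=-0.089, θ=-0.046, ω=0.189
apply F[1]=-3.167 → step 2: x=-0.003, v=-0.132, θ=-0.042, ω=0.271
apply F[2]=-1.408 → step 3: x=-0.006, v=-0.150, θ=-0.036, ω=0.295
apply F[3]=-0.435 → step 4: x=-0.009, v=-0.154, θ=-0.030, ω=0.290
apply F[4]=+0.092 → step 5: x=-0.012, v=-0.151, θ=-0.024, ω=0.269
apply F[5]=+0.367 → step 6: x=-0.015, v=-0.144, θ=-0.019, ω=0.243
apply F[6]=+0.501 → step 7: x=-0.018, v=-0.135, θ=-0.015, ω=0.215
apply F[7]=+0.555 → step 8: x=-0.020, v=-0.126, θ=-0.011, ω=0.187
apply F[8]=+0.568 → step 9: x=-0.023, v=-0.117, θ=-0.007, ω=0.162
apply F[9]=+0.557 → step 10: x=-0.025, v=-0.109, θ=-0.004, ω=0.139
apply F[10]=+0.536 → step 11: x=-0.027, v=-0.101, θ=-0.002, ω=0.119
apply F[11]=+0.510 → step 12: x=-0.029, v=-0.093, θ=0.001, ω=0.101
apply F[12]=+0.483 → step 13: x=-0.031, v=-0.086, θ=0.002, ω=0.085
apply F[13]=+0.456 → step 14: x=-0.033, v=-0.080, θ=0.004, ω=0.071
apply F[14]=+0.430 → step 15: x=-0.034, v=-0.074, θ=0.005, ω=0.059
apply F[15]=+0.405 → step 16: x=-0.035, v=-0.068, θ=0.006, ω=0.048
apply F[16]=+0.383 → step 17: x=-0.037, v=-0.063, θ=0.007, ω=0.039
apply F[17]=+0.362 → step 18: x=-0.038, v=-0.059, θ=0.008, ω=0.032
apply F[18]=+0.342 → step 19: x=-0.039, v=-0.054, θ=0.008, ω=0.025
apply F[19]=+0.325 → step 20: x=-0.040, v=-0.050, θ=0.009, ω=0.019
apply F[20]=+0.308 → step 21: x=-0.041, v=-0.046, θ=0.009, ω=0.014
apply F[21]=+0.293 → step 22: x=-0.042, v=-0.043, θ=0.009, ω=0.010
apply F[22]=+0.279 → step 23: x=-0.043, v=-0.039, θ=0.010, ω=0.006
apply F[23]=+0.265 → step 24: x=-0.044, v=-0.036, θ=0.010, ω=0.003
Max |angle| over trajectory = 0.048 rad = 2.8°.

Answer: 2.8°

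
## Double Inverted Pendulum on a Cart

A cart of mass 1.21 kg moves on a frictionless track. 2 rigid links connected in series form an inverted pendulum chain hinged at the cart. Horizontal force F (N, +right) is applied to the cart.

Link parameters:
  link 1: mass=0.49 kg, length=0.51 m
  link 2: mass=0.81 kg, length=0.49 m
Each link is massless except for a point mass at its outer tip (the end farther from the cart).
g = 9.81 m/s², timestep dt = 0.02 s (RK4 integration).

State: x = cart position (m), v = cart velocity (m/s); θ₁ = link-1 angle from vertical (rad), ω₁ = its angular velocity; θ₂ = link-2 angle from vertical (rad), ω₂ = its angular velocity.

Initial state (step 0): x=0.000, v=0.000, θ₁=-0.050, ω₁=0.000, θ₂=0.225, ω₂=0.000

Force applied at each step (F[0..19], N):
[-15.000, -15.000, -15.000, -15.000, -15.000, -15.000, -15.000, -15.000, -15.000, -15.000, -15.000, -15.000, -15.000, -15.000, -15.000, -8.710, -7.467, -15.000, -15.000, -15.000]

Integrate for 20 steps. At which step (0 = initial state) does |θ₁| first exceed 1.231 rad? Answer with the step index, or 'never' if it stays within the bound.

apply F[0]=-15.000 → step 1: x=-0.002, v=-0.238, θ₁=-0.047, ω₁=0.291, θ₂=0.228, ω₂=0.272
apply F[1]=-15.000 → step 2: x=-0.010, v=-0.478, θ₁=-0.038, ω₁=0.591, θ₂=0.236, ω₂=0.538
apply F[2]=-15.000 → step 3: x=-0.022, v=-0.720, θ₁=-0.023, ω₁=0.908, θ₂=0.249, ω₂=0.792
apply F[3]=-15.000 → step 4: x=-0.038, v=-0.965, θ₁=-0.002, ω₁=1.251, θ₂=0.267, ω₂=1.029
apply F[4]=-15.000 → step 5: x=-0.060, v=-1.215, θ₁=0.027, ω₁=1.628, θ₂=0.290, ω₂=1.239
apply F[5]=-15.000 → step 6: x=-0.087, v=-1.469, θ₁=0.064, ω₁=2.046, θ₂=0.317, ω₂=1.414
apply F[6]=-15.000 → step 7: x=-0.119, v=-1.726, θ₁=0.109, ω₁=2.512, θ₂=0.346, ω₂=1.543
apply F[7]=-15.000 → step 8: x=-0.156, v=-1.982, θ₁=0.164, ω₁=3.026, θ₂=0.378, ω₂=1.618
apply F[8]=-15.000 → step 9: x=-0.198, v=-2.233, θ₁=0.230, ω₁=3.580, θ₂=0.411, ω₂=1.635
apply F[9]=-15.000 → step 10: x=-0.245, v=-2.469, θ₁=0.308, ω₁=4.153, θ₂=0.443, ω₂=1.602
apply F[10]=-15.000 → step 11: x=-0.297, v=-2.679, θ₁=0.396, ω₁=4.709, θ₂=0.475, ω₂=1.544
apply F[11]=-15.000 → step 12: x=-0.352, v=-2.852, θ₁=0.496, ω₁=5.204, θ₂=0.505, ω₂=1.507
apply F[12]=-15.000 → step 13: x=-0.411, v=-2.981, θ₁=0.604, ω₁=5.599, θ₂=0.535, ω₂=1.541
apply F[13]=-15.000 → step 14: x=-0.471, v=-3.067, θ₁=0.719, ω₁=5.878, θ₂=0.567, ω₂=1.687
apply F[14]=-15.000 → step 15: x=-0.533, v=-3.117, θ₁=0.838, ω₁=6.050, θ₂=0.604, ω₂=1.961
apply F[15]=-8.710 → step 16: x=-0.595, v=-3.075, θ₁=0.960, ω₁=6.099, θ₂=0.646, ω₂=2.285
apply F[16]=-7.467 → step 17: x=-0.656, v=-3.005, θ₁=1.082, ω₁=6.108, θ₂=0.696, ω₂=2.679
apply F[17]=-15.000 → step 18: x=-0.716, v=-2.994, θ₁=1.204, ω₁=6.087, θ₂=0.755, ω₂=3.262
apply F[18]=-15.000 → step 19: x=-0.775, v=-2.968, θ₁=1.325, ω₁=6.015, θ₂=0.827, ω₂=3.925
apply F[19]=-15.000 → step 20: x=-0.834, v=-2.927, θ₁=1.444, ω₁=5.889, θ₂=0.912, ω₂=4.656
|θ₁| = 1.325 > 1.231 first at step 19.

Answer: 19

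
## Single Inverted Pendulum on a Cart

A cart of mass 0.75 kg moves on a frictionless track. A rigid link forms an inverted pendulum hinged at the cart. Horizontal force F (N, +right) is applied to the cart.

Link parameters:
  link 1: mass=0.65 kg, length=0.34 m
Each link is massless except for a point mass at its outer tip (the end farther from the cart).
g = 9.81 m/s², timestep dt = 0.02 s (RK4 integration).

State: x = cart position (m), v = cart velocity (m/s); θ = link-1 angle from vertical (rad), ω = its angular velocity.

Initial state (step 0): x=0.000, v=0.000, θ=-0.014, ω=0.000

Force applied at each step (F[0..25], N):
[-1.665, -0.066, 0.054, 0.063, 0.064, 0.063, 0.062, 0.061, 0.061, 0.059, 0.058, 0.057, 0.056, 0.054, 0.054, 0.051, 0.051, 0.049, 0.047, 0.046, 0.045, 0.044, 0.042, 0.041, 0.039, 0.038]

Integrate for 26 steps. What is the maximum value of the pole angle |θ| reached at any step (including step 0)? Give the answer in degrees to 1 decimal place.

apply F[0]=-1.665 → step 1: x=-0.000, v=-0.042, θ=-0.013, ω=0.116
apply F[1]=-0.066 → step 2: x=-0.001, v=-0.042, θ=-0.011, ω=0.108
apply F[2]=+0.054 → step 3: x=-0.002, v=-0.039, θ=-0.009, ω=0.094
apply F[3]=+0.063 → step 4: x=-0.003, v=-0.036, θ=-0.007, ω=0.081
apply F[4]=+0.064 → step 5: x=-0.003, v=-0.033, θ=-0.005, ω=0.069
apply F[5]=+0.063 → step 6: x=-0.004, v=-0.031, θ=-0.004, ω=0.059
apply F[6]=+0.062 → step 7: x=-0.005, v=-0.028, θ=-0.003, ω=0.051
apply F[7]=+0.061 → step 8: x=-0.005, v=-0.026, θ=-0.002, ω=0.043
apply F[8]=+0.061 → step 9: x=-0.006, v=-0.024, θ=-0.001, ω=0.037
apply F[9]=+0.059 → step 10: x=-0.006, v=-0.023, θ=-0.001, ω=0.031
apply F[10]=+0.058 → step 11: x=-0.007, v=-0.021, θ=-0.000, ω=0.026
apply F[11]=+0.057 → step 12: x=-0.007, v=-0.020, θ=0.000, ω=0.022
apply F[12]=+0.056 → step 13: x=-0.007, v=-0.018, θ=0.001, ω=0.018
apply F[13]=+0.054 → step 14: x=-0.008, v=-0.017, θ=0.001, ω=0.015
apply F[14]=+0.054 → step 15: x=-0.008, v=-0.016, θ=0.001, ω=0.012
apply F[15]=+0.051 → step 16: x=-0.008, v=-0.015, θ=0.002, ω=0.010
apply F[16]=+0.051 → step 17: x=-0.009, v=-0.014, θ=0.002, ω=0.008
apply F[17]=+0.049 → step 18: x=-0.009, v=-0.013, θ=0.002, ω=0.006
apply F[18]=+0.047 → step 19: x=-0.009, v=-0.012, θ=0.002, ω=0.005
apply F[19]=+0.046 → step 20: x=-0.009, v=-0.011, θ=0.002, ω=0.004
apply F[20]=+0.045 → step 21: x=-0.010, v=-0.010, θ=0.002, ω=0.002
apply F[21]=+0.044 → step 22: x=-0.010, v=-0.009, θ=0.002, ω=0.001
apply F[22]=+0.042 → step 23: x=-0.010, v=-0.009, θ=0.002, ω=0.001
apply F[23]=+0.041 → step 24: x=-0.010, v=-0.008, θ=0.002, ω=0.000
apply F[24]=+0.039 → step 25: x=-0.010, v=-0.007, θ=0.002, ω=-0.001
apply F[25]=+0.038 → step 26: x=-0.010, v=-0.007, θ=0.002, ω=-0.001
Max |angle| over trajectory = 0.014 rad = 0.8°.

Answer: 0.8°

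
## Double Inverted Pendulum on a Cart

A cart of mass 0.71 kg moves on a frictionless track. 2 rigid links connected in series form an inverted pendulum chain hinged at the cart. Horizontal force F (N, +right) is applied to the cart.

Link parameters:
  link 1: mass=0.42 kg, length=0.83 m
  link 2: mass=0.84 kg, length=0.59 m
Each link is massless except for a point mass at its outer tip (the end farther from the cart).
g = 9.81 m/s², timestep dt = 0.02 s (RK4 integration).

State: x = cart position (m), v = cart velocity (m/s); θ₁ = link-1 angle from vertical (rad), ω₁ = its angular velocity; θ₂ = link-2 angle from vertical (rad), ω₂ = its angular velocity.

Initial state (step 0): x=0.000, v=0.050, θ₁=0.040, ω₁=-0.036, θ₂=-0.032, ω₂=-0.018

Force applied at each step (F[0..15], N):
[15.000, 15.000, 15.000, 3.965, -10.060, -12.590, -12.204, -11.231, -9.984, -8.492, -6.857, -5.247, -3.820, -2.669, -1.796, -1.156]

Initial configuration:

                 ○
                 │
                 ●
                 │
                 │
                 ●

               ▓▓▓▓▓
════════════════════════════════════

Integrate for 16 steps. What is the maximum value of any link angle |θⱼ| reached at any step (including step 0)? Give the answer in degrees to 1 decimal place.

apply F[0]=+15.000 → step 1: x=0.005, v=0.458, θ₁=0.035, ω₁=-0.483, θ₂=-0.033, ω₂=-0.093
apply F[1]=+15.000 → step 2: x=0.018, v=0.871, θ₁=0.021, ω₁=-0.944, θ₂=-0.036, ω₂=-0.156
apply F[2]=+15.000 → step 3: x=0.040, v=1.290, θ₁=-0.003, ω₁=-1.427, θ₂=-0.039, ω₂=-0.198
apply F[3]=+3.965 → step 4: x=0.067, v=1.407, θ₁=-0.033, ω₁=-1.563, θ₂=-0.043, ω₂=-0.217
apply F[4]=-10.060 → step 5: x=0.092, v=1.138, θ₁=-0.061, ω₁=-1.252, θ₂=-0.048, ω₂=-0.215
apply F[5]=-12.590 → step 6: x=0.112, v=0.810, θ₁=-0.082, ω₁=-0.884, θ₂=-0.052, ω₂=-0.192
apply F[6]=-12.204 → step 7: x=0.125, v=0.500, θ₁=-0.097, ω₁=-0.553, θ₂=-0.055, ω₂=-0.152
apply F[7]=-11.231 → step 8: x=0.132, v=0.223, θ₁=-0.105, ω₁=-0.268, θ₂=-0.058, ω₂=-0.102
apply F[8]=-9.984 → step 9: x=0.134, v=-0.017, θ₁=-0.108, ω₁=-0.031, θ₂=-0.059, ω₂=-0.049
apply F[9]=-8.492 → step 10: x=0.132, v=-0.215, θ₁=-0.107, ω₁=0.156, θ₂=-0.060, ω₂=0.004
apply F[10]=-6.857 → step 11: x=0.126, v=-0.369, θ₁=-0.102, ω₁=0.293, θ₂=-0.059, ω₂=0.052
apply F[11]=-5.247 → step 12: x=0.118, v=-0.482, θ₁=-0.095, ω₁=0.385, θ₂=-0.058, ω₂=0.093
apply F[12]=-3.820 → step 13: x=0.107, v=-0.557, θ₁=-0.087, ω₁=0.437, θ₂=-0.056, ω₂=0.128
apply F[13]=-2.669 → step 14: x=0.096, v=-0.603, θ₁=-0.078, ω₁=0.460, θ₂=-0.053, ω₂=0.157
apply F[14]=-1.796 → step 15: x=0.083, v=-0.629, θ₁=-0.069, ω₁=0.462, θ₂=-0.049, ω₂=0.179
apply F[15]=-1.156 → step 16: x=0.071, v=-0.639, θ₁=-0.060, ω₁=0.452, θ₂=-0.046, ω₂=0.196
Max |angle| over trajectory = 0.108 rad = 6.2°.

Answer: 6.2°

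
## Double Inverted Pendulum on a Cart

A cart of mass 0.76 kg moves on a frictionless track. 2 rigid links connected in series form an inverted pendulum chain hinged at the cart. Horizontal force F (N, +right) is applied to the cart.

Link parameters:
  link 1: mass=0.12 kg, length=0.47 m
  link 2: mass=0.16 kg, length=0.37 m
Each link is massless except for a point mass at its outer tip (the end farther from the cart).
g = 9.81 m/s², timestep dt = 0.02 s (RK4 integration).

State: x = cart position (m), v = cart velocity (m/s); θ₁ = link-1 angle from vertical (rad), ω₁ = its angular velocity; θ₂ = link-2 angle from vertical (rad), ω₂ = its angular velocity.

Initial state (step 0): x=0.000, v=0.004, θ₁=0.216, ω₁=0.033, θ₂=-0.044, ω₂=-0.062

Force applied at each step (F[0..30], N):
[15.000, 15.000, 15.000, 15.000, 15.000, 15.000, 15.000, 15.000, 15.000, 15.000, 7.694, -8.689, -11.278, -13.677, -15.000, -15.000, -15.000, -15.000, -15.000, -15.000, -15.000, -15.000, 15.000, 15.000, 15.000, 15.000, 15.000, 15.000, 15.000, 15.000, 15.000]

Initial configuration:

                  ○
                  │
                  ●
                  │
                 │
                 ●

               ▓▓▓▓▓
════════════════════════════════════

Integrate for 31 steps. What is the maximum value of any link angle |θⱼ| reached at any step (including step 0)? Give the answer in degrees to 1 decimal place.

Answer: 204.0°

Derivation:
apply F[0]=+15.000 → step 1: x=0.004, v=0.379, θ₁=0.212, ω₁=-0.483, θ₂=-0.049, ω₂=-0.466
apply F[1]=+15.000 → step 2: x=0.015, v=0.756, θ₁=0.197, ω₁=-1.014, θ₂=-0.063, ω₂=-0.856
apply F[2]=+15.000 → step 3: x=0.034, v=1.136, θ₁=0.171, ω₁=-1.579, θ₂=-0.083, ω₂=-1.213
apply F[3]=+15.000 → step 4: x=0.061, v=1.519, θ₁=0.133, ω₁=-2.194, θ₂=-0.111, ω₂=-1.517
apply F[4]=+15.000 → step 5: x=0.095, v=1.908, θ₁=0.083, ω₁=-2.876, θ₂=-0.143, ω₂=-1.745
apply F[5]=+15.000 → step 6: x=0.137, v=2.301, θ₁=0.018, ω₁=-3.638, θ₂=-0.180, ω₂=-1.875
apply F[6]=+15.000 → step 7: x=0.187, v=2.695, θ₁=-0.064, ω₁=-4.483, θ₂=-0.218, ω₂=-1.896
apply F[7]=+15.000 → step 8: x=0.245, v=3.086, θ₁=-0.162, ω₁=-5.389, θ₂=-0.255, ω₂=-1.828
apply F[8]=+15.000 → step 9: x=0.310, v=3.462, θ₁=-0.279, ω₁=-6.294, θ₂=-0.291, ω₂=-1.758
apply F[9]=+15.000 → step 10: x=0.383, v=3.811, θ₁=-0.413, ω₁=-7.090, θ₂=-0.326, ω₂=-1.849
apply F[10]=+7.694 → step 11: x=0.461, v=3.946, θ₁=-0.558, ω₁=-7.381, θ₂=-0.366, ω₂=-2.193
apply F[11]=-8.689 → step 12: x=0.537, v=3.678, θ₁=-0.702, ω₁=-7.039, θ₂=-0.413, ω₂=-2.462
apply F[12]=-11.278 → step 13: x=0.607, v=3.358, θ₁=-0.840, ω₁=-6.740, θ₂=-0.464, ω₂=-2.654
apply F[13]=-13.677 → step 14: x=0.671, v=2.990, θ₁=-0.972, ω₁=-6.534, θ₂=-0.518, ω₂=-2.717
apply F[14]=-15.000 → step 15: x=0.727, v=2.599, θ₁=-1.102, ω₁=-6.452, θ₂=-0.572, ω₂=-2.685
apply F[15]=-15.000 → step 16: x=0.775, v=2.209, θ₁=-1.231, ω₁=-6.491, θ₂=-0.625, ω₂=-2.641
apply F[16]=-15.000 → step 17: x=0.815, v=1.815, θ₁=-1.362, ω₁=-6.633, θ₂=-0.678, ω₂=-2.629
apply F[17]=-15.000 → step 18: x=0.847, v=1.415, θ₁=-1.497, ω₁=-6.862, θ₂=-0.731, ω₂=-2.697
apply F[18]=-15.000 → step 19: x=0.871, v=1.004, θ₁=-1.637, ω₁=-7.164, θ₂=-0.787, ω₂=-2.894
apply F[19]=-15.000 → step 20: x=0.887, v=0.581, θ₁=-1.784, ω₁=-7.529, θ₂=-0.848, ω₂=-3.275
apply F[20]=-15.000 → step 21: x=0.895, v=0.144, θ₁=-1.939, ω₁=-7.943, θ₂=-0.919, ω₂=-3.903
apply F[21]=-15.000 → step 22: x=0.893, v=-0.307, θ₁=-2.102, ω₁=-8.380, θ₂=-1.006, ω₂=-4.842
apply F[22]=+15.000 → step 23: x=0.889, v=-0.056, θ₁=-2.262, ω₁=-7.566, θ₂=-1.130, ω₂=-7.549
apply F[23]=+15.000 → step 24: x=0.891, v=0.218, θ₁=-2.402, ω₁=-6.324, θ₂=-1.307, ω₂=-10.112
apply F[24]=+15.000 → step 25: x=0.898, v=0.509, θ₁=-2.511, ω₁=-4.553, θ₂=-1.534, ω₂=-12.560
apply F[25]=+15.000 → step 26: x=0.911, v=0.794, θ₁=-2.580, ω₁=-2.221, θ₂=-1.810, ω₂=-15.147
apply F[26]=+15.000 → step 27: x=0.930, v=1.020, θ₁=-2.597, ω₁=0.546, θ₂=-2.144, ω₂=-18.274
apply F[27]=+15.000 → step 28: x=0.951, v=1.088, θ₁=-2.564, ω₁=2.291, θ₂=-2.538, ω₂=-20.660
apply F[28]=+15.000 → step 29: x=0.973, v=1.121, θ₁=-2.531, ω₁=0.578, θ₂=-2.937, ω₂=-18.665
apply F[29]=+15.000 → step 30: x=0.997, v=1.315, θ₁=-2.545, ω₁=-1.918, θ₂=-3.278, ω₂=-15.491
apply F[30]=+15.000 → step 31: x=1.026, v=1.600, θ₁=-2.603, ω₁=-3.751, θ₂=-3.561, ω₂=-12.897
Max |angle| over trajectory = 3.561 rad = 204.0°.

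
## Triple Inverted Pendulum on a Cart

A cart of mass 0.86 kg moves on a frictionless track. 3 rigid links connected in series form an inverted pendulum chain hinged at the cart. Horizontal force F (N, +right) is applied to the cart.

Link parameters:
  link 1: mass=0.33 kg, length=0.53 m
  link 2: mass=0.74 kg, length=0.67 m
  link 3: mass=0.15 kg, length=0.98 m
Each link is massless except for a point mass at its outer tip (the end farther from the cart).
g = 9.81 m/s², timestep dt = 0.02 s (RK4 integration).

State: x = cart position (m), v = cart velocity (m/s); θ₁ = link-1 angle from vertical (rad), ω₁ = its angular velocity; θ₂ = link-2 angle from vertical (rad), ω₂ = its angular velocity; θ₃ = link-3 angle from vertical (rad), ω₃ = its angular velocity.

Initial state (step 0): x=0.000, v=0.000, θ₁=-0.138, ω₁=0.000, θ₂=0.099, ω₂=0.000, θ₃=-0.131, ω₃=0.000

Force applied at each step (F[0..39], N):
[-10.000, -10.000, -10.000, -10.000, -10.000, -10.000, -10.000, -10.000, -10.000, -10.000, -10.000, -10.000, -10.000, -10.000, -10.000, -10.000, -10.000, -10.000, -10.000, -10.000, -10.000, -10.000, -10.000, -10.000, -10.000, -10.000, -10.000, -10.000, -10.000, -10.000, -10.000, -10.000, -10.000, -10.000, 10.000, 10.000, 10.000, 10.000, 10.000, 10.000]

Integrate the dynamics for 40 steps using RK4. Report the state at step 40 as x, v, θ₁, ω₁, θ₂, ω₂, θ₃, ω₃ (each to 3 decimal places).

Answer: x=-1.602, v=2.414, θ₁=3.074, ω₁=11.442, θ₂=3.081, ω₂=5.171, θ₃=1.653, ω₃=13.432

Derivation:
apply F[0]=-10.000 → step 1: x=-0.002, v=-0.195, θ₁=-0.137, ω₁=0.093, θ₂=0.102, ω₂=0.260, θ₃=-0.132, ω₃=-0.052
apply F[1]=-10.000 → step 2: x=-0.008, v=-0.392, θ₁=-0.134, ω₁=0.188, θ₂=0.109, ω₂=0.522, θ₃=-0.133, ω₃=-0.105
apply F[2]=-10.000 → step 3: x=-0.018, v=-0.590, θ₁=-0.130, ω₁=0.290, θ₂=0.122, ω₂=0.784, θ₃=-0.136, ω₃=-0.158
apply F[3]=-10.000 → step 4: x=-0.031, v=-0.791, θ₁=-0.123, ω₁=0.401, θ₂=0.141, ω₂=1.046, θ₃=-0.139, ω₃=-0.213
apply F[4]=-10.000 → step 5: x=-0.049, v=-0.995, θ₁=-0.113, ω₁=0.527, θ₂=0.164, ω₂=1.309, θ₃=-0.144, ω₃=-0.269
apply F[5]=-10.000 → step 6: x=-0.071, v=-1.203, θ₁=-0.101, ω₁=0.673, θ₂=0.193, ω₂=1.567, θ₃=-0.150, ω₃=-0.325
apply F[6]=-10.000 → step 7: x=-0.097, v=-1.416, θ₁=-0.086, ω₁=0.845, θ₂=0.227, ω₂=1.819, θ₃=-0.157, ω₃=-0.380
apply F[7]=-10.000 → step 8: x=-0.128, v=-1.635, θ₁=-0.067, ω₁=1.052, θ₂=0.266, ω₂=2.058, θ₃=-0.165, ω₃=-0.433
apply F[8]=-10.000 → step 9: x=-0.163, v=-1.858, θ₁=-0.044, ω₁=1.302, θ₂=0.309, ω₂=2.278, θ₃=-0.174, ω₃=-0.480
apply F[9]=-10.000 → step 10: x=-0.202, v=-2.087, θ₁=-0.015, ω₁=1.601, θ₂=0.357, ω₂=2.470, θ₃=-0.185, ω₃=-0.520
apply F[10]=-10.000 → step 11: x=-0.246, v=-2.320, θ₁=0.021, ω₁=1.959, θ₂=0.408, ω₂=2.626, θ₃=-0.195, ω₃=-0.549
apply F[11]=-10.000 → step 12: x=-0.295, v=-2.555, θ₁=0.064, ω₁=2.380, θ₂=0.461, ω₂=2.734, θ₃=-0.206, ω₃=-0.564
apply F[12]=-10.000 → step 13: x=-0.349, v=-2.790, θ₁=0.116, ω₁=2.868, θ₂=0.517, ω₂=2.781, θ₃=-0.218, ω₃=-0.558
apply F[13]=-10.000 → step 14: x=-0.407, v=-3.021, θ₁=0.179, ω₁=3.421, θ₂=0.572, ω₂=2.757, θ₃=-0.229, ω₃=-0.528
apply F[14]=-10.000 → step 15: x=-0.469, v=-3.239, θ₁=0.253, ω₁=4.031, θ₂=0.626, ω₂=2.650, θ₃=-0.239, ω₃=-0.467
apply F[15]=-10.000 → step 16: x=-0.536, v=-3.433, θ₁=0.340, ω₁=4.677, θ₂=0.678, ω₂=2.459, θ₃=-0.247, ω₃=-0.365
apply F[16]=-10.000 → step 17: x=-0.606, v=-3.588, θ₁=0.441, ω₁=5.323, θ₂=0.724, ω₂=2.196, θ₃=-0.253, ω₃=-0.214
apply F[17]=-10.000 → step 18: x=-0.679, v=-3.687, θ₁=0.553, ω₁=5.911, θ₂=0.765, ω₂=1.901, θ₃=-0.255, ω₃=-0.009
apply F[18]=-10.000 → step 19: x=-0.753, v=-3.719, θ₁=0.676, ω₁=6.382, θ₂=0.801, ω₂=1.643, θ₃=-0.253, ω₃=0.248
apply F[19]=-10.000 → step 20: x=-0.828, v=-3.687, θ₁=0.807, ω₁=6.691, θ₂=0.832, ω₂=1.494, θ₃=-0.245, ω₃=0.541
apply F[20]=-10.000 → step 21: x=-0.901, v=-3.607, θ₁=0.943, ω₁=6.838, θ₂=0.861, ω₂=1.501, θ₃=-0.231, ω₃=0.848
apply F[21]=-10.000 → step 22: x=-0.972, v=-3.500, θ₁=1.080, ω₁=6.857, θ₂=0.893, ω₂=1.671, θ₃=-0.211, ω₃=1.151
apply F[22]=-10.000 → step 23: x=-1.041, v=-3.384, θ₁=1.216, ω₁=6.789, θ₂=0.929, ω₂=1.982, θ₃=-0.185, ω₃=1.440
apply F[23]=-10.000 → step 24: x=-1.107, v=-3.267, θ₁=1.351, ω₁=6.666, θ₂=0.973, ω₂=2.404, θ₃=-0.154, ω₃=1.716
apply F[24]=-10.000 → step 25: x=-1.171, v=-3.154, θ₁=1.483, ω₁=6.499, θ₂=1.026, ω₂=2.915, θ₃=-0.117, ω₃=1.985
apply F[25]=-10.000 → step 26: x=-1.233, v=-3.044, θ₁=1.611, ω₁=6.287, θ₂=1.090, ω₂=3.494, θ₃=-0.074, ω₃=2.255
apply F[26]=-10.000 → step 27: x=-1.293, v=-2.938, θ₁=1.734, ω₁=6.019, θ₂=1.166, ω₂=4.130, θ₃=-0.026, ω₃=2.537
apply F[27]=-10.000 → step 28: x=-1.351, v=-2.833, θ₁=1.851, ω₁=5.679, θ₂=1.255, ω₂=4.812, θ₃=0.027, ω₃=2.842
apply F[28]=-10.000 → step 29: x=-1.406, v=-2.726, θ₁=1.960, ω₁=5.249, θ₂=1.359, ω₂=5.533, θ₃=0.088, ω₃=3.184
apply F[29]=-10.000 → step 30: x=-1.460, v=-2.614, θ₁=2.060, ω₁=4.719, θ₂=1.477, ω₂=6.284, θ₃=0.155, ω₃=3.580
apply F[30]=-10.000 → step 31: x=-1.511, v=-2.485, θ₁=2.149, ω₁=4.091, θ₂=1.610, ω₂=7.061, θ₃=0.231, ω₃=4.052
apply F[31]=-10.000 → step 32: x=-1.559, v=-2.324, θ₁=2.224, ω₁=3.401, θ₂=1.759, ω₂=7.852, θ₃=0.318, ω₃=4.631
apply F[32]=-10.000 → step 33: x=-1.603, v=-2.106, θ₁=2.285, ω₁=2.740, θ₂=1.924, ω₂=8.621, θ₃=0.417, ω₃=5.354
apply F[33]=-10.000 → step 34: x=-1.643, v=-1.806, θ₁=2.335, ω₁=2.304, θ₂=2.104, ω₂=9.264, θ₃=0.533, ω₃=6.258
apply F[34]=+10.000 → step 35: x=-1.672, v=-1.132, θ₁=2.386, ω₁=2.886, θ₂=2.291, ω₂=9.438, θ₃=0.667, ω₃=7.134
apply F[35]=+10.000 → step 36: x=-1.688, v=-0.409, θ₁=2.454, ω₁=4.024, θ₂=2.479, ω₂=9.260, θ₃=0.819, ω₃=8.106
apply F[36]=+10.000 → step 37: x=-1.688, v=0.334, θ₁=2.550, ω₁=5.670, θ₂=2.659, ω₂=8.682, θ₃=0.992, ω₃=9.134
apply F[37]=+10.000 → step 38: x=-1.674, v=1.088, θ₁=2.683, ω₁=7.689, θ₂=2.823, ω₂=7.720, θ₃=1.185, ω₃=10.255
apply F[38]=+10.000 → step 39: x=-1.645, v=1.833, θ₁=2.859, ω₁=9.855, θ₂=2.965, ω₂=6.437, θ₃=1.403, ω₃=11.621
apply F[39]=+10.000 → step 40: x=-1.602, v=2.414, θ₁=3.074, ω₁=11.442, θ₂=3.081, ω₂=5.171, θ₃=1.653, ω₃=13.432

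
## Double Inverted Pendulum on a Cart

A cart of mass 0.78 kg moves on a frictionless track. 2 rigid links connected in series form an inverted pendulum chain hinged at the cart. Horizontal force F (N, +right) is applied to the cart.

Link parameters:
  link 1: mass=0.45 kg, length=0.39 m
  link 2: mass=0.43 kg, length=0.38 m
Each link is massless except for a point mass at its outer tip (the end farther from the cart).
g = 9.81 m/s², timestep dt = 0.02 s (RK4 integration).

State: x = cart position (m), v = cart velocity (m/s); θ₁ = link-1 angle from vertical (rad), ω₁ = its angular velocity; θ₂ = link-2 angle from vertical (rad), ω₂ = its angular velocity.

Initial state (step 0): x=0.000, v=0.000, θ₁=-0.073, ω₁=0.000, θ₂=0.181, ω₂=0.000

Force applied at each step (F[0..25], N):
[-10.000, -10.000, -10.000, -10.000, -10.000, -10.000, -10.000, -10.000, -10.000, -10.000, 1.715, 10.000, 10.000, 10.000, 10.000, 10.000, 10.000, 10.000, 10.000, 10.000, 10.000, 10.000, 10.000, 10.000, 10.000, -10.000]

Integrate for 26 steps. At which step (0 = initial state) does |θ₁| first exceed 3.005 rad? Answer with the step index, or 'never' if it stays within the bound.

apply F[0]=-10.000 → step 1: x=-0.002, v=-0.240, θ₁=-0.068, ω₁=0.460, θ₂=0.184, ω₂=0.258
apply F[1]=-10.000 → step 2: x=-0.010, v=-0.483, θ₁=-0.055, ω₁=0.936, θ₂=0.191, ω₂=0.506
apply F[2]=-10.000 → step 3: x=-0.022, v=-0.730, θ₁=-0.031, ω₁=1.444, θ₂=0.204, ω₂=0.732
apply F[3]=-10.000 → step 4: x=-0.039, v=-0.984, θ₁=0.004, ω₁=1.999, θ₂=0.220, ω₂=0.924
apply F[4]=-10.000 → step 5: x=-0.061, v=-1.244, θ₁=0.050, ω₁=2.613, θ₂=0.240, ω₂=1.069
apply F[5]=-10.000 → step 6: x=-0.089, v=-1.509, θ₁=0.108, ω₁=3.289, θ₂=0.263, ω₂=1.158
apply F[6]=-10.000 → step 7: x=-0.122, v=-1.773, θ₁=0.181, ω₁=4.017, θ₂=0.286, ω₂=1.191
apply F[7]=-10.000 → step 8: x=-0.160, v=-2.023, θ₁=0.269, ω₁=4.759, θ₂=0.310, ω₂=1.185
apply F[8]=-10.000 → step 9: x=-0.202, v=-2.246, θ₁=0.372, ω₁=5.459, θ₂=0.334, ω₂=1.186
apply F[9]=-10.000 → step 10: x=-0.249, v=-2.427, θ₁=0.487, ω₁=6.055, θ₂=0.358, ω₂=1.256
apply F[10]=+1.715 → step 11: x=-0.297, v=-2.338, θ₁=0.608, ω₁=6.086, θ₂=0.384, ω₂=1.326
apply F[11]=+10.000 → step 12: x=-0.341, v=-2.094, θ₁=0.728, ω₁=5.914, θ₂=0.410, ω₂=1.301
apply F[12]=+10.000 → step 13: x=-0.381, v=-1.859, θ₁=0.846, ω₁=5.860, θ₂=0.436, ω₂=1.253
apply F[13]=+10.000 → step 14: x=-0.415, v=-1.625, θ₁=0.963, ω₁=5.904, θ₂=0.460, ω₂=1.194
apply F[14]=+10.000 → step 15: x=-0.446, v=-1.387, θ₁=1.082, ω₁=6.029, θ₂=0.483, ω₂=1.143
apply F[15]=+10.000 → step 16: x=-0.471, v=-1.139, θ₁=1.205, ω₁=6.226, θ₂=0.506, ω₂=1.118
apply F[16]=+10.000 → step 17: x=-0.491, v=-0.876, θ₁=1.332, ω₁=6.489, θ₂=0.528, ω₂=1.140
apply F[17]=+10.000 → step 18: x=-0.506, v=-0.593, θ₁=1.465, ω₁=6.822, θ₂=0.552, ω₂=1.232
apply F[18]=+10.000 → step 19: x=-0.515, v=-0.286, θ₁=1.605, ω₁=7.232, θ₂=0.578, ω₂=1.423
apply F[19]=+10.000 → step 20: x=-0.517, v=0.051, θ₁=1.755, ω₁=7.733, θ₂=0.610, ω₂=1.753
apply F[20]=+10.000 → step 21: x=-0.512, v=0.425, θ₁=1.915, ω₁=8.345, θ₂=0.650, ω₂=2.273
apply F[21]=+10.000 → step 22: x=-0.500, v=0.843, θ₁=2.089, ω₁=9.095, θ₂=0.703, ω₂=3.063
apply F[22]=+10.000 → step 23: x=-0.478, v=1.311, θ₁=2.280, ω₁=10.005, θ₂=0.775, ω₂=4.239
apply F[23]=+10.000 → step 24: x=-0.447, v=1.825, θ₁=2.491, ω₁=11.056, θ₂=0.876, ω₂=5.961
apply F[24]=+10.000 → step 25: x=-0.405, v=2.353, θ₁=2.722, ω₁=12.097, θ₂=1.018, ω₂=8.406
apply F[25]=-10.000 → step 26: x=-0.358, v=2.310, θ₁=2.959, ω₁=11.421, θ₂=1.219, ω₂=11.648
max |θ₁| = 2.959 ≤ 3.005 over all 27 states.

Answer: never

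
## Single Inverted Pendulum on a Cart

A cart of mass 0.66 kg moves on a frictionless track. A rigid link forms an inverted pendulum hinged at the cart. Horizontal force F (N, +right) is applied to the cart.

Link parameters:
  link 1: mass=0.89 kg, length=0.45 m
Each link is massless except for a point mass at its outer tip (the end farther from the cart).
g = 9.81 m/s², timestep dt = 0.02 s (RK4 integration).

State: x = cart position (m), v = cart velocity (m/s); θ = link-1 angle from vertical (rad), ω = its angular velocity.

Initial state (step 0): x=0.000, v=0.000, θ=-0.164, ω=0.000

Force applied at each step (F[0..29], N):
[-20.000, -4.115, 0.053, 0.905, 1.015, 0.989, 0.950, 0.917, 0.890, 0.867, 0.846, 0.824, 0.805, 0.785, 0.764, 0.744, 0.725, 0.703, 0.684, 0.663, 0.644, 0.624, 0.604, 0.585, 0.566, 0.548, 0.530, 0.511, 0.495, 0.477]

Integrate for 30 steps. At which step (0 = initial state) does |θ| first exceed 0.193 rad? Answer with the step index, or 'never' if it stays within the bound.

apply F[0]=-20.000 → step 1: x=-0.005, v=-0.546, θ=-0.153, ω=1.129
apply F[1]=-4.115 → step 2: x=-0.017, v=-0.634, θ=-0.129, ω=1.261
apply F[2]=+0.053 → step 3: x=-0.030, v=-0.605, θ=-0.105, ω=1.145
apply F[3]=+0.905 → step 4: x=-0.041, v=-0.555, θ=-0.084, ω=0.993
apply F[4]=+1.015 → step 5: x=-0.052, v=-0.505, θ=-0.065, ω=0.852
apply F[5]=+0.989 → step 6: x=-0.061, v=-0.461, θ=-0.049, ω=0.729
apply F[6]=+0.950 → step 7: x=-0.070, v=-0.421, θ=-0.036, ω=0.622
apply F[7]=+0.917 → step 8: x=-0.078, v=-0.386, θ=-0.024, ω=0.530
apply F[8]=+0.890 → step 9: x=-0.086, v=-0.354, θ=-0.014, ω=0.451
apply F[9]=+0.867 → step 10: x=-0.093, v=-0.325, θ=-0.006, ω=0.382
apply F[10]=+0.846 → step 11: x=-0.099, v=-0.299, θ=0.001, ω=0.323
apply F[11]=+0.824 → step 12: x=-0.104, v=-0.275, θ=0.007, ω=0.271
apply F[12]=+0.805 → step 13: x=-0.110, v=-0.253, θ=0.012, ω=0.226
apply F[13]=+0.785 → step 14: x=-0.115, v=-0.233, θ=0.016, ω=0.188
apply F[14]=+0.764 → step 15: x=-0.119, v=-0.214, θ=0.019, ω=0.154
apply F[15]=+0.744 → step 16: x=-0.123, v=-0.197, θ=0.022, ω=0.125
apply F[16]=+0.725 → step 17: x=-0.127, v=-0.181, θ=0.024, ω=0.100
apply F[17]=+0.703 → step 18: x=-0.130, v=-0.167, θ=0.026, ω=0.079
apply F[18]=+0.684 → step 19: x=-0.134, v=-0.153, θ=0.028, ω=0.060
apply F[19]=+0.663 → step 20: x=-0.137, v=-0.140, θ=0.029, ω=0.045
apply F[20]=+0.644 → step 21: x=-0.139, v=-0.129, θ=0.029, ω=0.031
apply F[21]=+0.624 → step 22: x=-0.142, v=-0.117, θ=0.030, ω=0.019
apply F[22]=+0.604 → step 23: x=-0.144, v=-0.107, θ=0.030, ω=0.009
apply F[23]=+0.585 → step 24: x=-0.146, v=-0.097, θ=0.030, ω=0.001
apply F[24]=+0.566 → step 25: x=-0.148, v=-0.088, θ=0.030, ω=-0.006
apply F[25]=+0.548 → step 26: x=-0.150, v=-0.080, θ=0.030, ω=-0.012
apply F[26]=+0.530 → step 27: x=-0.151, v=-0.071, θ=0.030, ω=-0.018
apply F[27]=+0.511 → step 28: x=-0.152, v=-0.064, θ=0.029, ω=-0.022
apply F[28]=+0.495 → step 29: x=-0.154, v=-0.056, θ=0.029, ω=-0.025
apply F[29]=+0.477 → step 30: x=-0.155, v=-0.050, θ=0.028, ω=-0.028
max |θ| = 0.164 ≤ 0.193 over all 31 states.

Answer: never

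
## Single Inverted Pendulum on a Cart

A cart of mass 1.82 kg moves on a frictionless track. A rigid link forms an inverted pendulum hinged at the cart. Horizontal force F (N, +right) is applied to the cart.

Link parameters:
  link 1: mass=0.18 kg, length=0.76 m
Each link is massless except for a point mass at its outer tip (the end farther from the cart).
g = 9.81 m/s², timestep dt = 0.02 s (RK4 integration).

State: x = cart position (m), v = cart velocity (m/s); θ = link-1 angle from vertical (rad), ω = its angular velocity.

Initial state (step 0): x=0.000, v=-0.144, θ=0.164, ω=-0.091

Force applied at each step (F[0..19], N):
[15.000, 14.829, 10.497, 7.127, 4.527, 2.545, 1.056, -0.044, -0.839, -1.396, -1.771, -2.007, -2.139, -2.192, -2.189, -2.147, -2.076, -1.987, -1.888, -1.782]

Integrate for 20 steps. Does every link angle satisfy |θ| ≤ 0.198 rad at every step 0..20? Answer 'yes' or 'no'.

apply F[0]=+15.000 → step 1: x=-0.001, v=0.017, θ=0.161, ω=-0.259
apply F[1]=+14.829 → step 2: x=0.001, v=0.177, θ=0.154, ω=-0.426
apply F[2]=+10.497 → step 3: x=0.005, v=0.289, θ=0.144, ω=-0.533
apply F[3]=+7.127 → step 4: x=0.012, v=0.365, θ=0.133, ω=-0.596
apply F[4]=+4.527 → step 5: x=0.020, v=0.412, θ=0.121, ω=-0.625
apply F[5]=+2.545 → step 6: x=0.028, v=0.438, θ=0.108, ω=-0.630
apply F[6]=+1.056 → step 7: x=0.037, v=0.448, θ=0.096, ω=-0.616
apply F[7]=-0.044 → step 8: x=0.046, v=0.445, θ=0.084, ω=-0.590
apply F[8]=-0.839 → step 9: x=0.055, v=0.435, θ=0.072, ω=-0.556
apply F[9]=-1.396 → step 10: x=0.063, v=0.418, θ=0.061, ω=-0.517
apply F[10]=-1.771 → step 11: x=0.071, v=0.398, θ=0.051, ω=-0.476
apply F[11]=-2.007 → step 12: x=0.079, v=0.375, θ=0.042, ω=-0.434
apply F[12]=-2.139 → step 13: x=0.086, v=0.350, θ=0.034, ω=-0.392
apply F[13]=-2.192 → step 14: x=0.093, v=0.326, θ=0.027, ω=-0.352
apply F[14]=-2.189 → step 15: x=0.099, v=0.301, θ=0.020, ω=-0.313
apply F[15]=-2.147 → step 16: x=0.105, v=0.277, θ=0.014, ω=-0.277
apply F[16]=-2.076 → step 17: x=0.111, v=0.254, θ=0.009, ω=-0.244
apply F[17]=-1.987 → step 18: x=0.115, v=0.232, θ=0.004, ω=-0.214
apply F[18]=-1.888 → step 19: x=0.120, v=0.212, θ=0.000, ω=-0.186
apply F[19]=-1.782 → step 20: x=0.124, v=0.192, θ=-0.003, ω=-0.160
Max |angle| over trajectory = 0.164 rad; bound = 0.198 → within bound.

Answer: yes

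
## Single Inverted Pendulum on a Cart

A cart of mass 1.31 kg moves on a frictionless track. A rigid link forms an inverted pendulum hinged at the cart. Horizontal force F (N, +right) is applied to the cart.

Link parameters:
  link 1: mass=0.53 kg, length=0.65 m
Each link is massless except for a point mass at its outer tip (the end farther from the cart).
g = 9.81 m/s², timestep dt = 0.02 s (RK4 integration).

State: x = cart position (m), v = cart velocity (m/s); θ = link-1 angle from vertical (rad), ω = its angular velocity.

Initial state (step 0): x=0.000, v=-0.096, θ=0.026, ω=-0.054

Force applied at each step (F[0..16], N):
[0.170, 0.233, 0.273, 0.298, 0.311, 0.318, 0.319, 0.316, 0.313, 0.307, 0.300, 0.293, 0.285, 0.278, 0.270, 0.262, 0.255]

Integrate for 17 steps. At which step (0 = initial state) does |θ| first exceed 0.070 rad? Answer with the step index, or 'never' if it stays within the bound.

Answer: never

Derivation:
apply F[0]=+0.170 → step 1: x=-0.002, v=-0.095, θ=0.025, ω=-0.047
apply F[1]=+0.233 → step 2: x=-0.004, v=-0.094, θ=0.024, ω=-0.042
apply F[2]=+0.273 → step 3: x=-0.006, v=-0.092, θ=0.023, ω=-0.039
apply F[3]=+0.298 → step 4: x=-0.007, v=-0.089, θ=0.023, ω=-0.036
apply F[4]=+0.311 → step 5: x=-0.009, v=-0.086, θ=0.022, ω=-0.034
apply F[5]=+0.318 → step 6: x=-0.011, v=-0.083, θ=0.021, ω=-0.032
apply F[6]=+0.319 → step 7: x=-0.013, v=-0.079, θ=0.021, ω=-0.031
apply F[7]=+0.316 → step 8: x=-0.014, v=-0.076, θ=0.020, ω=-0.030
apply F[8]=+0.313 → step 9: x=-0.016, v=-0.073, θ=0.019, ω=-0.029
apply F[9]=+0.307 → step 10: x=-0.017, v=-0.070, θ=0.019, ω=-0.028
apply F[10]=+0.300 → step 11: x=-0.018, v=-0.067, θ=0.018, ω=-0.027
apply F[11]=+0.293 → step 12: x=-0.020, v=-0.064, θ=0.018, ω=-0.026
apply F[12]=+0.285 → step 13: x=-0.021, v=-0.061, θ=0.017, ω=-0.026
apply F[13]=+0.278 → step 14: x=-0.022, v=-0.058, θ=0.017, ω=-0.025
apply F[14]=+0.270 → step 15: x=-0.023, v=-0.055, θ=0.016, ω=-0.024
apply F[15]=+0.262 → step 16: x=-0.024, v=-0.052, θ=0.016, ω=-0.024
apply F[16]=+0.255 → step 17: x=-0.025, v=-0.050, θ=0.015, ω=-0.023
max |θ| = 0.026 ≤ 0.070 over all 18 states.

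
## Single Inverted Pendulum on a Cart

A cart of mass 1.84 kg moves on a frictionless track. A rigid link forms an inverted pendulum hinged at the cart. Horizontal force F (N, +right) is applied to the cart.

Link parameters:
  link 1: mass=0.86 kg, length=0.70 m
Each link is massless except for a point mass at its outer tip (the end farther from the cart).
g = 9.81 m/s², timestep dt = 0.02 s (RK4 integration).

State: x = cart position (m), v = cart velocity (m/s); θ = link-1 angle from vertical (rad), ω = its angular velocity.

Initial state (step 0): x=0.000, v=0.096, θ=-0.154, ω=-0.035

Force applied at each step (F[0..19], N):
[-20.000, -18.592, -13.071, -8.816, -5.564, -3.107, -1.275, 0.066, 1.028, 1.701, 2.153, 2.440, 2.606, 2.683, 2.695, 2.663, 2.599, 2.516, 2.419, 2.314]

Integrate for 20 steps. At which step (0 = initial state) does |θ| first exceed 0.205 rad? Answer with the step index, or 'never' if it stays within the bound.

apply F[0]=-20.000 → step 1: x=-0.000, v=-0.105, θ=-0.152, ω=0.206
apply F[1]=-18.592 → step 2: x=-0.004, v=-0.292, θ=-0.146, ω=0.428
apply F[2]=-13.071 → step 3: x=-0.011, v=-0.420, θ=-0.136, ω=0.571
apply F[3]=-8.816 → step 4: x=-0.020, v=-0.504, θ=-0.124, ω=0.653
apply F[4]=-5.564 → step 5: x=-0.031, v=-0.554, θ=-0.110, ω=0.691
apply F[5]=-3.107 → step 6: x=-0.042, v=-0.579, θ=-0.096, ω=0.697
apply F[6]=-1.275 → step 7: x=-0.054, v=-0.585, θ=-0.083, ω=0.680
apply F[7]=+0.066 → step 8: x=-0.066, v=-0.577, θ=-0.069, ω=0.648
apply F[8]=+1.028 → step 9: x=-0.077, v=-0.560, θ=-0.057, ω=0.607
apply F[9]=+1.701 → step 10: x=-0.088, v=-0.537, θ=-0.045, ω=0.560
apply F[10]=+2.153 → step 11: x=-0.098, v=-0.510, θ=-0.035, ω=0.510
apply F[11]=+2.440 → step 12: x=-0.108, v=-0.481, θ=-0.025, ω=0.460
apply F[12]=+2.606 → step 13: x=-0.118, v=-0.451, θ=-0.016, ω=0.411
apply F[13]=+2.683 → step 14: x=-0.126, v=-0.421, θ=-0.008, ω=0.365
apply F[14]=+2.695 → step 15: x=-0.134, v=-0.391, θ=-0.002, ω=0.321
apply F[15]=+2.663 → step 16: x=-0.142, v=-0.362, θ=0.004, ω=0.280
apply F[16]=+2.599 → step 17: x=-0.149, v=-0.335, θ=0.010, ω=0.243
apply F[17]=+2.516 → step 18: x=-0.155, v=-0.308, θ=0.014, ω=0.208
apply F[18]=+2.419 → step 19: x=-0.161, v=-0.284, θ=0.018, ω=0.178
apply F[19]=+2.314 → step 20: x=-0.167, v=-0.260, θ=0.021, ω=0.150
max |θ| = 0.154 ≤ 0.205 over all 21 states.

Answer: never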